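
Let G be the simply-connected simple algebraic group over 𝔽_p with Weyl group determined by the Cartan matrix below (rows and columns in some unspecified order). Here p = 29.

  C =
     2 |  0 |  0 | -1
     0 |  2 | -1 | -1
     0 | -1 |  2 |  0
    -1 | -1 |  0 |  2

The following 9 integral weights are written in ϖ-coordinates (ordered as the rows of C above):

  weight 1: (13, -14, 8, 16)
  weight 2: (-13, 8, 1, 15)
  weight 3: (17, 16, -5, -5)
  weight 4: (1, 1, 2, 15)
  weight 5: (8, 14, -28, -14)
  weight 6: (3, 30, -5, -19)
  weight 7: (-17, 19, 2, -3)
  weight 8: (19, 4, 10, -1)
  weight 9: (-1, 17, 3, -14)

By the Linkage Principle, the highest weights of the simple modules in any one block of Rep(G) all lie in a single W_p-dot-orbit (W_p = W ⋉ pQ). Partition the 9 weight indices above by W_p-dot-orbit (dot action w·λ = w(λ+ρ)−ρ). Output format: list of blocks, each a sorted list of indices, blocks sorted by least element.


A_4 Cartan matrix, 4 simple roots permuted; ρ=(1,1,1,1).

W_29-reps of the 9 weights in Ā_29 (same 4-coord order as C):

  λ_1+ρ ↦ (12, 9, 2, 4);  λ_2+ρ ↦ (12, 9, 2, 4);  λ_3+ρ ↦ (12, 9, 2, 4);  λ_4+ρ ↦ (2, 2, 3, 16);  λ_5+ρ ↦ (12, 9, 2, 4);  λ_6+ρ ↦ (12, 9, 2, 4);  λ_7+ρ ↦ (2, 2, 3, 16);  λ_8+ρ ↦ (13, 5, 4, 0);  λ_9+ρ ↦ (13, 5, 4, 0)

Linkage partition of the 9 weights (3 classes, p=29):

[[1, 2, 3, 5, 6], [4, 7], [8, 9]]


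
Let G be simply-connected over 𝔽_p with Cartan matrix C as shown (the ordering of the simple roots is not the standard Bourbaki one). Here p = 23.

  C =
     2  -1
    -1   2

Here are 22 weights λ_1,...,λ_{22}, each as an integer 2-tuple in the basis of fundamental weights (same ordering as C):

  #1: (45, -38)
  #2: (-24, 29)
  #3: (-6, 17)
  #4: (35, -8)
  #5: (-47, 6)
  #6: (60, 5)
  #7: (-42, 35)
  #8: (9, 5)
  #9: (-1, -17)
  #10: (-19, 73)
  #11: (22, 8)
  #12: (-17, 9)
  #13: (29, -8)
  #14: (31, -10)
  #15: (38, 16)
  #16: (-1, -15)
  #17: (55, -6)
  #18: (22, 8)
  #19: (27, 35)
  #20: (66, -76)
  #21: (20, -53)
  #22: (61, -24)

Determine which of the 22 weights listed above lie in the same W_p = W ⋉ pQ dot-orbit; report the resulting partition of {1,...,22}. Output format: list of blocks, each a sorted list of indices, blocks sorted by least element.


Dynkin diagram of C (from the 2 off-diagonal −1 entries): A_2.

Folding the 22 weights λ_j+ρ into Ā_23 (reps in the given 2-coord order):

  λ_1+ρ ↦ (14, 0)
  λ_2+ρ ↦ (16, 0)
  λ_3+ρ ↦ (5, 13)
  λ_4+ρ ↦ (10, 6)
  λ_5+ρ ↦ (16, 0)
  λ_6+ρ ↦ (6, 2)
  λ_7+ρ ↦ (5, 13)
  λ_8+ρ ↦ (10, 6)
  λ_9+ρ ↦ (16, 0)
  λ_10+ρ ↦ (5, 13)
  λ_11+ρ ↦ (14, 0)
  λ_12+ρ ↦ (10, 6)
  λ_13+ρ ↦ (16, 0)
  λ_14+ρ ↦ (14, 0)
  λ_15+ρ ↦ (10, 6)
  λ_16+ρ ↦ (14, 0)
  λ_17+ρ ↦ (5, 13)
  λ_18+ρ ↦ (14, 0)
  λ_19+ρ ↦ (5, 13)
  λ_20+ρ ↦ (6, 2)
  λ_21+ρ ↦ (6, 2)
  λ_22+ρ ↦ (16, 0)

The 22 indices split into 5 linkage classes (same alcove rep ⇔ same W_23-dot-orbit):

[[1, 11, 14, 16, 18], [2, 5, 9, 13, 22], [3, 7, 10, 17, 19], [4, 8, 12, 15], [6, 20, 21]]


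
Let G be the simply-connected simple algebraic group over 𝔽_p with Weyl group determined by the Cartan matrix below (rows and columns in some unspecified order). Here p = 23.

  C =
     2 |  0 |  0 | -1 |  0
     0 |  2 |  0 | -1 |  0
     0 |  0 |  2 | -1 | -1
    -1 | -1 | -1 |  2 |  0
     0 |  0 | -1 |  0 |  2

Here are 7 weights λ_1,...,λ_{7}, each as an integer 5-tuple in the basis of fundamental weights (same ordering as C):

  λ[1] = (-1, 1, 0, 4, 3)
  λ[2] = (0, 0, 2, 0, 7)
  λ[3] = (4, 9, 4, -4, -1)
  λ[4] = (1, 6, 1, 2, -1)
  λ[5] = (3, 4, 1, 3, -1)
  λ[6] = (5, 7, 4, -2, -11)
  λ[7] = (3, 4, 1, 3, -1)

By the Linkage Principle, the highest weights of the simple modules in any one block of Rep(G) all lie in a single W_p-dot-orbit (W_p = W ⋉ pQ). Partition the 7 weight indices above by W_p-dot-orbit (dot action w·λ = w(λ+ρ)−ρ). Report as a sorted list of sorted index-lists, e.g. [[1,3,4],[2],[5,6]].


Cartan matrix: type D_5 (|W|=1920); un-permuting the 5 rows.

Folding the 7 weights λ_j+ρ into Ā_23 (reps in the given 5-coord order):

  1: (0, 2, 1, 5, 4) · 2: (1, 1, 3, 1, 8) · 3: (2, 7, 2, 3, 0) · 4: (2, 7, 2, 3, 0) · 5: (4, 5, 2, 4, 0) · 6: (0, 2, 1, 5, 4) · 7: (4, 5, 2, 4, 0)

Partition of {1..7} into 4 W_23-dot-orbits:

[[1, 6], [2], [3, 4], [5, 7]]


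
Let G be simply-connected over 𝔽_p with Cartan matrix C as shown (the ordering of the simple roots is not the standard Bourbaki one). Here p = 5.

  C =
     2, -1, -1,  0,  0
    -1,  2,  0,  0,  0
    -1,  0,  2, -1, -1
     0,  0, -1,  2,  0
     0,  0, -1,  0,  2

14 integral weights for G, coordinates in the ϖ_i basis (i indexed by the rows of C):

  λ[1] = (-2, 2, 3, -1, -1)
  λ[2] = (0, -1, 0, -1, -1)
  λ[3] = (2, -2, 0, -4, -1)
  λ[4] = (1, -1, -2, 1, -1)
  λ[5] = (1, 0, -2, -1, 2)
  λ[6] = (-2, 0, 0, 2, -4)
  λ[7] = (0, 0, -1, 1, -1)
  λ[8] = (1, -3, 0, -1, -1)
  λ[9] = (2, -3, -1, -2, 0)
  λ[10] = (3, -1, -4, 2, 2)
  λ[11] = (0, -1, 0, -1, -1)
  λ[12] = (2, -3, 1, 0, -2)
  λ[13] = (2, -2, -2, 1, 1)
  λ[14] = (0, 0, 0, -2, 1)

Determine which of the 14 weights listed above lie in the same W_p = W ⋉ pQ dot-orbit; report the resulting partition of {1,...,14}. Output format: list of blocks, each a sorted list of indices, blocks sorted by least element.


Dynkin diagram of C (from the 8 off-diagonal −1 entries): D_5.

Each λ_j+ρ reduced to Ā_5; 5-tuples below use C's row order:

  1: (0, 2, 1, 0, 0) · 2: (1, 0, 1, 0, 0) · 3: (0, 1, 0, 1, 2) · 4: (1, 0, 0, 1, 1) · 5: (0, 1, 0, 1, 2) · 6: (0, 2, 1, 0, 0) · 7: (1, 1, 0, 2, 0) · 8: (0, 2, 1, 0, 0) · 9: (0, 2, 1, 0, 0) · 10: (0, 2, 1, 0, 0) · 11: (1, 0, 1, 0, 0) · 12: (1, 0, 1, 0, 0) · 13: (1, 0, 0, 1, 1) · 14: (0, 1, 0, 1, 2)

Linkage partition of the 14 weights (5 classes, p=5):

[[1, 6, 8, 9, 10], [2, 11, 12], [3, 5, 14], [4, 13], [7]]


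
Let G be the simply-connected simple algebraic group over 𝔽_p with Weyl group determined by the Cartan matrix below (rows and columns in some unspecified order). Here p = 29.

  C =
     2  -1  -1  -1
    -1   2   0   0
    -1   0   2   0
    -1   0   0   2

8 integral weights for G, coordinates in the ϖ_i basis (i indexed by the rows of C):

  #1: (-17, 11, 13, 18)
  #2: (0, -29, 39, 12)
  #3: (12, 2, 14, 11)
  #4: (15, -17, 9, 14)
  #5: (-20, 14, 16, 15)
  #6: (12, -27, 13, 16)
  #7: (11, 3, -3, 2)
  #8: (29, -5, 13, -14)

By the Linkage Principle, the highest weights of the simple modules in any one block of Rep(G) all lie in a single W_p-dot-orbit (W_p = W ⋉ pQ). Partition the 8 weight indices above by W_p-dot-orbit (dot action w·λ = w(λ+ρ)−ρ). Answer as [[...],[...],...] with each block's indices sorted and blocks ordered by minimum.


D_4 Cartan matrix, 4 simple roots permuted; ρ=(1,1,1,1).

Alcove-folded reps (p=29, 8 weights, presented ϖ-order):

  λ_1+ρ ↦ (10, 4, 2, 3)
  λ_2+ρ ↦ (1, 11, 1, 2)
  λ_3+ρ ↦ (1, 11, 1, 2)
  λ_4+ρ ↦ (10, 4, 2, 3)
  λ_5+ρ ↦ (10, 4, 2, 3)
  λ_6+ρ ↦ (1, 11, 1, 2)
  λ_7+ρ ↦ (10, 4, 2, 3)
  λ_8+ρ ↦ (1, 11, 1, 2)

Partition of {1..8} into 2 W_29-dot-orbits:

[[1, 4, 5, 7], [2, 3, 6, 8]]


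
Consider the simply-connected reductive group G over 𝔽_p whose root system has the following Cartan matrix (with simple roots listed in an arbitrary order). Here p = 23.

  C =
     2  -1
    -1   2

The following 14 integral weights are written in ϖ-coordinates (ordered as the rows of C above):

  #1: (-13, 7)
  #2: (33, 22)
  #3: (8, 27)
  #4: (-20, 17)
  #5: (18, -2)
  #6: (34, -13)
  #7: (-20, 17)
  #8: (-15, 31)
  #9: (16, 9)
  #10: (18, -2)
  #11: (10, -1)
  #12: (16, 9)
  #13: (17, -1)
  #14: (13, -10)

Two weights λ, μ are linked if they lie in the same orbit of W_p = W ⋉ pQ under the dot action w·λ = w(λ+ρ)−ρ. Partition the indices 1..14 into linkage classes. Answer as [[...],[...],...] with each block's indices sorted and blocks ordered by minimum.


Cartan matrix: type A_2 (|W|=6); un-permuting the 2 rows.

λ_j+ρ reflected into Ā_23 (⟨·,θ^∨⟩≤23); 2-tuples as given:

  1: (8, 4) · 2: (11, 0) · 3: (5, 9) · 4: (18, 1) · 5: (18, 1) · 6: (11, 0) · 7: (18, 1) · 8: (5, 9) · 9: (13, 6) · 10: (18, 1) · 11: (11, 0) · 12: (13, 6) · 13: (18, 0) · 14: (5, 9)

These 14 weights hit 6 W_23-dot-orbits; sizes (1, 3, 3, 4, 2, 1):

[[1], [2, 6, 11], [3, 8, 14], [4, 5, 7, 10], [9, 12], [13]]


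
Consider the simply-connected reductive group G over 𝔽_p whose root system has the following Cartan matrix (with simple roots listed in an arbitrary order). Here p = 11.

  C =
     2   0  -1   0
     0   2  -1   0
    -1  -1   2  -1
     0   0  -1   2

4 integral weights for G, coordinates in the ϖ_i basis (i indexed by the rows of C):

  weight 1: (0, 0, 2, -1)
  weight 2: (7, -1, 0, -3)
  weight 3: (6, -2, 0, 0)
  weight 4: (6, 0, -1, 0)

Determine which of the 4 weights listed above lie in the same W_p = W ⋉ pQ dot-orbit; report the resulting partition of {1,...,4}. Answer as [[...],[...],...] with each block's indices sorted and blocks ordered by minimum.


Type D_4, rank 4, |W|=192; reorder rows/cols to standard.

λ_j+ρ reflected into Ā_11 (⟨·,θ^∨⟩≤11); 4-tuples as given:

  1: (1, 1, 3, 0);  2: (7, 1, 0, 1);  3: (7, 1, 0, 1);  4: (7, 1, 0, 1)

2 distinct reps among the 4 weights ⇒ 2 W_11-linkage classes:

[[1], [2, 3, 4]]


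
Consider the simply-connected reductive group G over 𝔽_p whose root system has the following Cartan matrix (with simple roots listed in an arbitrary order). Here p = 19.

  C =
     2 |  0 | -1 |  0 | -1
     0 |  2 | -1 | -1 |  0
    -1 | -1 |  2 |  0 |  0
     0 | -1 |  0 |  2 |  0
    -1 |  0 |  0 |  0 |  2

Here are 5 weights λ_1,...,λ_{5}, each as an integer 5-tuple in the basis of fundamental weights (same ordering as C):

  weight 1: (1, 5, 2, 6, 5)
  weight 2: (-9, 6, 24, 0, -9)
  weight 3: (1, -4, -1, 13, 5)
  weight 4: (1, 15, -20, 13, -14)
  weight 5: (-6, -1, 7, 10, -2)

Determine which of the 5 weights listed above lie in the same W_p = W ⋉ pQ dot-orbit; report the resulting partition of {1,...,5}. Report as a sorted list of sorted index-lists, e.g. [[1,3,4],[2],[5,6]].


Root system A_5: the 5×5 matrix C matches after relabeling.

Each λ_j+ρ reduced to Ā_19; 5-tuples below use C's row order:

  λ_1 → (2, 6, 3, 2, 1)
  λ_2 → (2, 6, 3, 2, 1)
  λ_3 → (1, 0, 2, 11, 5)
  λ_4 → (1, 0, 2, 11, 5)
  λ_5 → (1, 0, 2, 11, 5)

The 5 indices split into 2 linkage classes (same alcove rep ⇔ same W_19-dot-orbit):

[[1, 2], [3, 4, 5]]


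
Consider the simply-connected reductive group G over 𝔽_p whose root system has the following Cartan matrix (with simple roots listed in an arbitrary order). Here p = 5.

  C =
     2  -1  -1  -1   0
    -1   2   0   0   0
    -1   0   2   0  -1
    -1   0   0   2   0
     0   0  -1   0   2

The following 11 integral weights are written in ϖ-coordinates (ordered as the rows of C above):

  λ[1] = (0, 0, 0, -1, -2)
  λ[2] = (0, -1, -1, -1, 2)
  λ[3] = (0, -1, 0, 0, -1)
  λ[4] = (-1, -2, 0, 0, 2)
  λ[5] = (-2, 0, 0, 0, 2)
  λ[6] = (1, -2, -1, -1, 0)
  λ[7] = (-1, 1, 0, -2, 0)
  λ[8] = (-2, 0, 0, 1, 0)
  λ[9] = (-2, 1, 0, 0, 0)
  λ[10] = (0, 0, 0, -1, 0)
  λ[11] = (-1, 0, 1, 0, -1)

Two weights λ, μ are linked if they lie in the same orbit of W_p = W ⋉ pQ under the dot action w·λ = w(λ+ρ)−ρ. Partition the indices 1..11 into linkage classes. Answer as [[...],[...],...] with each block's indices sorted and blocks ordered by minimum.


C ↔ D_5 under row/col permutation; |W(D_5)| = 1920.

Ā_5 reps of the 11 weights (D_5, coords as presented):

  [1] (1, 1, 0, 0, 1) · [2] (1, 0, 0, 0, 3) · [3] (1, 0, 1, 1, 0) · [4] (1, 0, 0, 0, 3) · [5] (1, 0, 0, 0, 3) · [6] (1, 1, 0, 0, 1) · [7] (1, 1, 0, 0, 1) · [8] (1, 0, 0, 1, 1) · [9] (1, 1, 0, 0, 1) · [10] (1, 1, 0, 0, 1) · [11] (0, 1, 1, 1, 0)

The 11 indices split into 5 linkage classes (same alcove rep ⇔ same W_5-dot-orbit):

[[1, 6, 7, 9, 10], [2, 4, 5], [3], [8], [11]]


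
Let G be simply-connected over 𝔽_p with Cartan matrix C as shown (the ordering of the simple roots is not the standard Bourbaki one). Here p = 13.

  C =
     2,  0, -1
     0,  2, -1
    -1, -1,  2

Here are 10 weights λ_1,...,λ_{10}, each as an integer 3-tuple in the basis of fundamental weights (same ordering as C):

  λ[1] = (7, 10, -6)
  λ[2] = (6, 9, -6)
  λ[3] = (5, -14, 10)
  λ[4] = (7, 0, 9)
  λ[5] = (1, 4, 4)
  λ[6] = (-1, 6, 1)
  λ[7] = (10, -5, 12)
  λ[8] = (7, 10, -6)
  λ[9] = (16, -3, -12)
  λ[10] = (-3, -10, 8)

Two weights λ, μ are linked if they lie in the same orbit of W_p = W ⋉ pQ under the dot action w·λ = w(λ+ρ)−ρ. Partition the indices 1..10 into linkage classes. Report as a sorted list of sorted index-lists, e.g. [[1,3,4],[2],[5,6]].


Root system A_3: the 3×3 matrix C matches after relabeling.

Ā_13 reps of the 10 weights (A_3, coords as presented):

  λ_1 → (2, 5, 5) · λ_2 → (2, 5, 5) · λ_3 → (0, 7, 2) · λ_4 → (2, 5, 5) · λ_5 → (2, 5, 5) · λ_6 → (0, 7, 2) · λ_7 → (0, 7, 2) · λ_8 → (2, 5, 5) · λ_9 → (0, 7, 2) · λ_10 → (0, 7, 2)

The 10 indices split into 2 linkage classes (same alcove rep ⇔ same W_13-dot-orbit):

[[1, 2, 4, 5, 8], [3, 6, 7, 9, 10]]


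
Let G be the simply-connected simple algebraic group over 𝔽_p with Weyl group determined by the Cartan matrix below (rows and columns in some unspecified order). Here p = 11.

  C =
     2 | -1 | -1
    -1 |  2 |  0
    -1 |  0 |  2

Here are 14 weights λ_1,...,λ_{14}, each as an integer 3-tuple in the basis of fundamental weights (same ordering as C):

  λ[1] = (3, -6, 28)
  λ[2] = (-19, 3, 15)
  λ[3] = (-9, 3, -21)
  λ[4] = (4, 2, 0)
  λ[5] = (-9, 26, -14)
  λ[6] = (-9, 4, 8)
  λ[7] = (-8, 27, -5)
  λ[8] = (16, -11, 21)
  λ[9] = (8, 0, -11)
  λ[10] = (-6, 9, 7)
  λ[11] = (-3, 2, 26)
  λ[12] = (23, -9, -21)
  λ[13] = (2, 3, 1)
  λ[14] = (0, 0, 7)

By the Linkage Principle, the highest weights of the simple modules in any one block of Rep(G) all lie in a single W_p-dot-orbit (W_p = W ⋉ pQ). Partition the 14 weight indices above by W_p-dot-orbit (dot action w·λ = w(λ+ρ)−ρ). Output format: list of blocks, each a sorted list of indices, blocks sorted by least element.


Root system A_3: the 3×3 matrix C matches after relabeling.

Folding the 14 weights λ_j+ρ into Ā_11 (reps in the given 3-coord order):

    λ_1 → (0, 6, 4)
    λ_2 → (3, 4, 2)
    λ_3 → (3, 4, 2)
    λ_4 → (5, 3, 1)
    λ_5 → (5, 3, 1)
    λ_6 → (5, 3, 1)
    λ_7 → (0, 6, 4)
    λ_8 → (0, 6, 4)
    λ_9 → (1, 0, 9)
    λ_10 → (5, 3, 1)
    λ_11 → (5, 3, 1)
    λ_12 → (3, 4, 2)
    λ_13 → (3, 4, 2)
    λ_14 → (1, 1, 8)

Linkage partition of the 14 weights (5 classes, p=11):

[[1, 7, 8], [2, 3, 12, 13], [4, 5, 6, 10, 11], [9], [14]]


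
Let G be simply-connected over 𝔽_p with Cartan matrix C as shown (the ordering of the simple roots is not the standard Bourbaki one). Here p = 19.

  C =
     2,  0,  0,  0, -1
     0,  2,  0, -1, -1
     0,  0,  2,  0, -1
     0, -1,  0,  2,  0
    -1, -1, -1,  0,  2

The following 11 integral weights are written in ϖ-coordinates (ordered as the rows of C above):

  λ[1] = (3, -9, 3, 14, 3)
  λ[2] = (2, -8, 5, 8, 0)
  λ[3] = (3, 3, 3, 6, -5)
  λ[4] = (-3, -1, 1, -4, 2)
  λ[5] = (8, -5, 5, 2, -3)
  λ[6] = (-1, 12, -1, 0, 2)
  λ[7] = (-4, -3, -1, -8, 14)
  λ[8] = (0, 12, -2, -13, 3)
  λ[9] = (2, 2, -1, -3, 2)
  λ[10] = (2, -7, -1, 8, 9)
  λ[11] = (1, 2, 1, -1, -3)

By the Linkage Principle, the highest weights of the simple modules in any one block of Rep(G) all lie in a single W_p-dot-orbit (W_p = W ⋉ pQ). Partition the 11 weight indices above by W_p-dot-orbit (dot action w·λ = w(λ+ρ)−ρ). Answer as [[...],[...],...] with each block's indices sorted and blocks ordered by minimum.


D_5 Cartan matrix, 5 simple roots permuted; ρ=(1,1,1,1,1).

Ā_19 reps of the 11 weights (D_5, coords as presented):

    1: (0, 0, 0, 7, 4)
    2: (3, 1, 0, 2, 3)
    3: (0, 0, 0, 7, 4)
    4: (0, 1, 0, 0, 2)
    5: (3, 1, 0, 2, 3)
    6: (0, 1, 0, 0, 2)
    7: (3, 1, 0, 2, 3)
    8: (1, 2, 1, 10, 1)
    9: (3, 1, 0, 2, 3)
    10: (3, 1, 0, 2, 3)
    11: (0, 1, 0, 0, 2)

These 11 weights hit 4 W_19-dot-orbits; sizes (2, 5, 3, 1):

[[1, 3], [2, 5, 7, 9, 10], [4, 6, 11], [8]]


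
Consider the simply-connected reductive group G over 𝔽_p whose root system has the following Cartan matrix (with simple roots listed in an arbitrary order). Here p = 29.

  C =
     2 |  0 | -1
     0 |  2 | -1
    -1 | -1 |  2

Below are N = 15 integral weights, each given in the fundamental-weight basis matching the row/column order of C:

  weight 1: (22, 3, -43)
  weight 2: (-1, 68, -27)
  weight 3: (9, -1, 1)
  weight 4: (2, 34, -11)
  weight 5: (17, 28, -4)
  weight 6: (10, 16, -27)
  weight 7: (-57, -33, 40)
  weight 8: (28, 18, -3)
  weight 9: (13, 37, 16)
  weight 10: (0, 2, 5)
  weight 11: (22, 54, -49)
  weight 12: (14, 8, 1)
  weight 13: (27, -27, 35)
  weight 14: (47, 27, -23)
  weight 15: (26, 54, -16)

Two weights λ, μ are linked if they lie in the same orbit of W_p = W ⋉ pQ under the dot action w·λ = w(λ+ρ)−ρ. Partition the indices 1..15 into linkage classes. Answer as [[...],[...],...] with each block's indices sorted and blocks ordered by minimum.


Dynkin diagram of C (from the 4 off-diagonal −1 entries): A_3.

W_29-reps of the 15 weights in Ā_29 (same 3-coord order as C):

    λ_1 → (9, 10, 6)
    λ_2 → (0, 11, 3)
    λ_3 → (10, 0, 2)
    λ_4 → (1, 19, 3)
    λ_5 → (0, 11, 3)
    λ_6 → (15, 9, 2)
    λ_7 → (15, 9, 2)
    λ_8 → (10, 0, 2)
    λ_9 → (15, 9, 2)
    λ_10 → (1, 3, 6)
    λ_11 → (1, 19, 3)
    λ_12 → (15, 9, 2)
    λ_13 → (1, 3, 6)
    λ_14 → (1, 19, 3)
    λ_15 → (15, 9, 2)

Grouping the 15 weights by Ā_29-representative: 6 linkage classes.

[[1], [2, 5], [3, 8], [4, 11, 14], [6, 7, 9, 12, 15], [10, 13]]


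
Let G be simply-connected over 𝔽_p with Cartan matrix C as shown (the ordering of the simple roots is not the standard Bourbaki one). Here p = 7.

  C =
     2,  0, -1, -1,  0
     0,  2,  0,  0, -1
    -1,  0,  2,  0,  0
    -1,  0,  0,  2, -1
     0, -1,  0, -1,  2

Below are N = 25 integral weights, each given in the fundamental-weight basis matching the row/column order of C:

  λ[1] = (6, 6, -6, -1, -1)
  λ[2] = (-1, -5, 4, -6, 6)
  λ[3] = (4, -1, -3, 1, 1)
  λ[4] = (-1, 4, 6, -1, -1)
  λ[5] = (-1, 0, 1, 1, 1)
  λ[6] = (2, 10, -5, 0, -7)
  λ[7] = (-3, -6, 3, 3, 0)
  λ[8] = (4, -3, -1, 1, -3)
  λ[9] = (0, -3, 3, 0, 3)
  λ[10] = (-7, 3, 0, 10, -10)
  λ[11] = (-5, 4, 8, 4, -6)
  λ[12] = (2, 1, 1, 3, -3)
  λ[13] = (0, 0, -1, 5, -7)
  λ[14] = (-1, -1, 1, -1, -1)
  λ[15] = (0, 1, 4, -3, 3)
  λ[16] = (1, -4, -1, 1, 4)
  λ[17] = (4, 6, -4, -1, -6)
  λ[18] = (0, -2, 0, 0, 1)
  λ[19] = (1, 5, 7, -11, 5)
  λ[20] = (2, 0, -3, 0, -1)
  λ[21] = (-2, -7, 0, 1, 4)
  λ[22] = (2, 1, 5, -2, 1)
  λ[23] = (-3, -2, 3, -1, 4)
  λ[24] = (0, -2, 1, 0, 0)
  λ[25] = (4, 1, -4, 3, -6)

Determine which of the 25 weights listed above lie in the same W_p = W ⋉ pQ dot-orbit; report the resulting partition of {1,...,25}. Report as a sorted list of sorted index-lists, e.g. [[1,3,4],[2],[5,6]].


Type A_5, rank 5, |W|=720; reorder rows/cols to standard.

Ā_7 reps of the 25 weights (A_5, coords as presented):

  1: (0, 0, 2, 0, 0);  2: (3, 2, 0, 2, 0);  3: (3, 2, 0, 2, 0);  4: (0, 0, 2, 0, 0);  5: (0, 1, 2, 2, 2);  6: (1, 1, 2, 1, 0);  7: (0, 1, 2, 2, 2);  8: (3, 2, 0, 2, 0);  9: (1, 1, 1, 1, 1);  10: (1, 1, 2, 1, 0);  11: (0, 1, 2, 2, 2);  12: (3, 2, 0, 2, 0);  13: (1, 5, 0, 0, 1);  14: (0, 0, 2, 0, 0);  15: (1, 1, 1, 1, 1);  16: (0, 1, 2, 2, 2);  17: (3, 2, 0, 2, 0);  18: (1, 1, 1, 1, 1);  19: (1, 1, 2, 1, 0);  20: (1, 1, 2, 1, 0);  21: (1, 5, 0, 0, 1);  22: (1, 1, 1, 1, 1);  23: (0, 1, 2, 2, 2);  24: (1, 1, 2, 1, 0);  25: (1, 1, 1, 1, 1)

These 25 weights hit 6 W_7-dot-orbits; sizes (3, 5, 5, 5, 5, 2):

[[1, 4, 14], [2, 3, 8, 12, 17], [5, 7, 11, 16, 23], [6, 10, 19, 20, 24], [9, 15, 18, 22, 25], [13, 21]]


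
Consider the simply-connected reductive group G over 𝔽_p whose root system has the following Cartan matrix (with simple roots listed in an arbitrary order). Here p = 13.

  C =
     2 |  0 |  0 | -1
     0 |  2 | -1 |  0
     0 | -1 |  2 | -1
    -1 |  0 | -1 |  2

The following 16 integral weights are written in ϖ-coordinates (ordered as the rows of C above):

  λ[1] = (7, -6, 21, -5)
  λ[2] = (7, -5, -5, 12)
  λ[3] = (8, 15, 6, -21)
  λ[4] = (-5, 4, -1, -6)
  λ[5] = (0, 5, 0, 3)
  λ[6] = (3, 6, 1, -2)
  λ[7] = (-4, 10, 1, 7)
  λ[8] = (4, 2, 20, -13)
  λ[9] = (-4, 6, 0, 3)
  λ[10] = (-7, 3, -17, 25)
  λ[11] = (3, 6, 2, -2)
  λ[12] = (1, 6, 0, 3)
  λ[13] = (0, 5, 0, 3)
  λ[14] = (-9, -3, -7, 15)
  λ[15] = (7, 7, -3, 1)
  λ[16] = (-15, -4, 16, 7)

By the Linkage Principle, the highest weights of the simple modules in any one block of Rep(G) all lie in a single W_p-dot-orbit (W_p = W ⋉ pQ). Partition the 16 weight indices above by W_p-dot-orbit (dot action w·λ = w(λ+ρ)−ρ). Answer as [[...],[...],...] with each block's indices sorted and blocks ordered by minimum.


Type A_4, rank 4, |W|=120; reorder rows/cols to standard.

λ_j+ρ reflected into Ā_13 (⟨·,θ^∨⟩≤13); 4-tuples as given:

  λ_1+ρ ↦ (0, 4, 0, 5);  λ_2+ρ ↦ (0, 4, 0, 5);  λ_3+ρ ↦ (3, 7, 2, 1);  λ_4+ρ ↦ (0, 4, 0, 5);  λ_5+ρ ↦ (1, 6, 1, 4);  λ_6+ρ ↦ (3, 7, 1, 1);  λ_7+ρ ↦ (5, 3, 2, 0);  λ_8+ρ ↦ (3, 7, 1, 1);  λ_9+ρ ↦ (3, 7, 1, 1);  λ_10+ρ ↦ (4, 1, 0, 3);  λ_11+ρ ↦ (3, 7, 2, 1);  λ_12+ρ ↦ (1, 6, 1, 4);  λ_13+ρ ↦ (1, 6, 1, 4);  λ_14+ρ ↦ (5, 3, 2, 0);  λ_15+ρ ↦ (5, 3, 2, 0);  λ_16+ρ ↦ (3, 7, 1, 1)

6 distinct reps among the 16 weights ⇒ 6 W_13-linkage classes:

[[1, 2, 4], [3, 11], [5, 12, 13], [6, 8, 9, 16], [7, 14, 15], [10]]


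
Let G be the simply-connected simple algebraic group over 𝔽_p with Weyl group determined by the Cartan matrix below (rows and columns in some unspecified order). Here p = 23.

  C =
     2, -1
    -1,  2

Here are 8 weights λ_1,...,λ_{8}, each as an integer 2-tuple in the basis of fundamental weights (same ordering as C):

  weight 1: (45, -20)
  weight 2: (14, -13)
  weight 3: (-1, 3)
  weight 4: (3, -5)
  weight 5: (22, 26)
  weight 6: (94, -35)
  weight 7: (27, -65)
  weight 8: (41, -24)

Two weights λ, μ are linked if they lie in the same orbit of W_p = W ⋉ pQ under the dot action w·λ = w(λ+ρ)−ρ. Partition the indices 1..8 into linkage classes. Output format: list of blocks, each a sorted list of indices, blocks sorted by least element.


Dynkin diagram of C (from the 2 off-diagonal −1 entries): A_2.

Each λ_j+ρ reduced to Ā_23; 2-tuples below use C's row order:

    λ_1 → (0, 4)
    λ_2 → (3, 12)
    λ_3 → (0, 4)
    λ_4 → (0, 4)
    λ_5 → (0, 4)
    λ_6 → (3, 12)
    λ_7 → (13, 5)
    λ_8 → (0, 4)

Grouping the 8 weights by Ā_23-representative: 3 linkage classes.

[[1, 3, 4, 5, 8], [2, 6], [7]]


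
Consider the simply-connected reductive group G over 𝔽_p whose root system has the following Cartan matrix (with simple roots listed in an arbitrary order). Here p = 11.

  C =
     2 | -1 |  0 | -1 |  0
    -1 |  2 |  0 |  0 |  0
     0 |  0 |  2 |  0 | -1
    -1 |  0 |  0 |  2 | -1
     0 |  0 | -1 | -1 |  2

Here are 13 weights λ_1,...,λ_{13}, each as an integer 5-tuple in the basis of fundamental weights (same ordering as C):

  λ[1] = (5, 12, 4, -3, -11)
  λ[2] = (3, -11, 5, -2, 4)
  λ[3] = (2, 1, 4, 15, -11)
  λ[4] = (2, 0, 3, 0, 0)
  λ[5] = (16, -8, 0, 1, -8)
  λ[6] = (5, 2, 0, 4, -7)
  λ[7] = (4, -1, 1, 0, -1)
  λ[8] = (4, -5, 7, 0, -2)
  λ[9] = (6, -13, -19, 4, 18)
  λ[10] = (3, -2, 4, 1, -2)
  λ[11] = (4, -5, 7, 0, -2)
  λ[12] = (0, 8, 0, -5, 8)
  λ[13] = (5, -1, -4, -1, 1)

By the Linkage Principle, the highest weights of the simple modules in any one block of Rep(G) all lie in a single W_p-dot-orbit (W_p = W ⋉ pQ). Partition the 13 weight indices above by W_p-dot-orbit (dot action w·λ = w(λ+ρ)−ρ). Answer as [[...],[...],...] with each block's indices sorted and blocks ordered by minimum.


Dynkin diagram of C (from the 8 off-diagonal −1 entries): A_5.

λ_j+ρ reflected into Ā_11 (⟨·,θ^∨⟩≤11); 5-tuples as given:

    λ_1 → (3, 1, 4, 1, 1)
    λ_2 → (1, 0, 1, 4, 2)
    λ_3 → (5, 0, 2, 1, 0)
    λ_4 → (3, 1, 4, 1, 1)
    λ_5 → (3, 1, 4, 1, 1)
    λ_6 → (5, 0, 2, 1, 0)
    λ_7 → (5, 0, 2, 1, 0)
    λ_8 → (1, 2, 5, 0, 1)
    λ_9 → (1, 2, 5, 0, 1)
    λ_10 → (3, 1, 4, 1, 1)
    λ_11 → (1, 2, 5, 0, 1)
    λ_12 → (3, 1, 4, 1, 1)
    λ_13 → (5, 0, 2, 1, 0)

Linkage partition of the 13 weights (4 classes, p=11):

[[1, 4, 5, 10, 12], [2], [3, 6, 7, 13], [8, 9, 11]]


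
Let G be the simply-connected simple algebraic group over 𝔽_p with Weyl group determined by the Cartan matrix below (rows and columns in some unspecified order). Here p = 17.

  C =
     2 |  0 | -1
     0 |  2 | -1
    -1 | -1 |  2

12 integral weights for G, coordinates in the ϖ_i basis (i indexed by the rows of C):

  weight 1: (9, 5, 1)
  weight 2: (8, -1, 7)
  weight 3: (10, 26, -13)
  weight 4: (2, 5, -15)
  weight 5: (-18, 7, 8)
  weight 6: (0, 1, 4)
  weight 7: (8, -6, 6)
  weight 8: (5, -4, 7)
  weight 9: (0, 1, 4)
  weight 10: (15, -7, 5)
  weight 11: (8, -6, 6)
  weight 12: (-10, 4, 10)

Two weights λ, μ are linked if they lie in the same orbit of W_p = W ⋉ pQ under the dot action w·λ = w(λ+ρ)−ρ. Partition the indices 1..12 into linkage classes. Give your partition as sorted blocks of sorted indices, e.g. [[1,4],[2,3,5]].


Root system A_3: the 3×3 matrix C matches after relabeling.

W_17-reps of the 12 weights in Ā_17 (same 3-coord order as C):

  λ_1+ρ ↦ (9, 5, 2);  λ_2+ρ ↦ (9, 0, 8);  λ_3+ρ ↦ (9, 5, 2);  λ_4+ρ ↦ (6, 3, 5);  λ_5+ρ ↦ (9, 0, 8);  λ_6+ρ ↦ (1, 2, 5);  λ_7+ρ ↦ (9, 5, 2);  λ_8+ρ ↦ (6, 3, 5);  λ_9+ρ ↦ (1, 2, 5);  λ_10+ρ ↦ (11, 1, 0);  λ_11+ρ ↦ (9, 5, 2);  λ_12+ρ ↦ (9, 5, 2)

The 12 indices split into 5 linkage classes (same alcove rep ⇔ same W_17-dot-orbit):

[[1, 3, 7, 11, 12], [2, 5], [4, 8], [6, 9], [10]]


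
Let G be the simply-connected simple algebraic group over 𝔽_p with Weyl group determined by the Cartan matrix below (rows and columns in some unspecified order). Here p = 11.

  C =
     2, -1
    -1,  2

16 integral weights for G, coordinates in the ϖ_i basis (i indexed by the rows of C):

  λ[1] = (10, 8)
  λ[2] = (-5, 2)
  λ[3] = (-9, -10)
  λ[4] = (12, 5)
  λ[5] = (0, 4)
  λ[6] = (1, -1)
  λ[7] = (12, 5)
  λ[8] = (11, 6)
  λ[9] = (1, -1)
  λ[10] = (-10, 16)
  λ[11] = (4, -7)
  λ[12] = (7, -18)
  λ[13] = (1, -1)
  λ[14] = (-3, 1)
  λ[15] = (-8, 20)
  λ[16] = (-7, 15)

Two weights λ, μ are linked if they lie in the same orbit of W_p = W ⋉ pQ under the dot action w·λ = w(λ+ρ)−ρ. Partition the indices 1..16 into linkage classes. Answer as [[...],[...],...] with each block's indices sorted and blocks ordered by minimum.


Type A_2, rank 2, |W|=6; reorder rows/cols to standard.

Folding the 16 weights λ_j+ρ into Ā_11 (reps in the given 2-coord order):

    λ_1 → (2, 0)
    λ_2 → (3, 1)
    λ_3 → (3, 2)
    λ_4 → (3, 2)
    λ_5 → (1, 5)
    λ_6 → (2, 0)
    λ_7 → (3, 2)
    λ_8 → (3, 1)
    λ_9 → (2, 0)
    λ_10 → (3, 2)
    λ_11 → (1, 5)
    λ_12 → (3, 2)
    λ_13 → (2, 0)
    λ_14 → (2, 0)
    λ_15 → (3, 1)
    λ_16 → (1, 5)

Linkage partition of the 16 weights (4 classes, p=11):

[[1, 6, 9, 13, 14], [2, 8, 15], [3, 4, 7, 10, 12], [5, 11, 16]]


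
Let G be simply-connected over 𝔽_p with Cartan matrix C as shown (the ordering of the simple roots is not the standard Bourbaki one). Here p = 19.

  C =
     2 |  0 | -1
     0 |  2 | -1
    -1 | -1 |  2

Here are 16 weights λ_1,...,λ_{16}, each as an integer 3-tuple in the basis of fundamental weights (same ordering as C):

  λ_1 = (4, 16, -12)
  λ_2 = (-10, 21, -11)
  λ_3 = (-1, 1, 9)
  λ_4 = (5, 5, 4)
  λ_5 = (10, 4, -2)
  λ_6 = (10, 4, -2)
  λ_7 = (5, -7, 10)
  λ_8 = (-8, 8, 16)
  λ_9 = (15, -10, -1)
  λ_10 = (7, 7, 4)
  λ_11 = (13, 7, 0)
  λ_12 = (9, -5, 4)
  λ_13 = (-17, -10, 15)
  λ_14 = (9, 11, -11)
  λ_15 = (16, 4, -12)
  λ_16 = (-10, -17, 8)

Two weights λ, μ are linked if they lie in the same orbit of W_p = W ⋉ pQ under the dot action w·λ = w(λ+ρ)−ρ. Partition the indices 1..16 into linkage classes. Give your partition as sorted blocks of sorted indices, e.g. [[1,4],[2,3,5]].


C ↔ A_3 under row/col permutation; |W(A_3)| = 24.

Each λ_j+ρ reduced to Ā_19; 3-tuples below use C's row order:

  λ_1+ρ ↦ (6, 6, 5) · λ_2+ρ ↦ (7, 0, 9) · λ_3+ρ ↦ (0, 2, 10) · λ_4+ρ ↦ (6, 6, 5) · λ_5+ρ ↦ (10, 4, 1) · λ_6+ρ ↦ (10, 4, 1) · λ_7+ρ ↦ (6, 6, 5) · λ_8+ρ ↦ (0, 2, 10) · λ_9+ρ ↦ (7, 0, 9) · λ_10+ρ ↦ (6, 6, 5) · λ_11+ρ ↦ (10, 4, 1) · λ_12+ρ ↦ (10, 4, 1) · λ_13+ρ ↦ (7, 0, 9) · λ_14+ρ ↦ (0, 2, 10) · λ_15+ρ ↦ (6, 6, 5) · λ_16+ρ ↦ (7, 0, 9)

These 16 weights hit 4 W_19-dot-orbits; sizes (5, 4, 3, 4):

[[1, 4, 7, 10, 15], [2, 9, 13, 16], [3, 8, 14], [5, 6, 11, 12]]


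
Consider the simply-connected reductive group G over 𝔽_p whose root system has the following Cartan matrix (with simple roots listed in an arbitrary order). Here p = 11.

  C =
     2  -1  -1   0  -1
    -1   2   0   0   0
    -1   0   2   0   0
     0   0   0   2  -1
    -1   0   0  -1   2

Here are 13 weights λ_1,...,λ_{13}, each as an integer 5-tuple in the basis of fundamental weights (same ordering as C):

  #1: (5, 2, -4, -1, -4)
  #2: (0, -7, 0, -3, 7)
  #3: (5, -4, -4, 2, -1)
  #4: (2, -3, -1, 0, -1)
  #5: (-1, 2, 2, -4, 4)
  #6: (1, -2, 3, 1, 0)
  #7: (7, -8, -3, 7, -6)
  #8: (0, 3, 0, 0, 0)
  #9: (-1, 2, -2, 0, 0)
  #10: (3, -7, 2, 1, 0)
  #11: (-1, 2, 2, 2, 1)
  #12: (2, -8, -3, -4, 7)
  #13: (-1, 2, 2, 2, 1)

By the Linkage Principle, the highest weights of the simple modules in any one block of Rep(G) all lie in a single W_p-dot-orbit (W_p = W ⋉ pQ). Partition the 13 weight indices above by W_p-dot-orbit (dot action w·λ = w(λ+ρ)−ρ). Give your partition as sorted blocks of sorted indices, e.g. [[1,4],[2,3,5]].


C ↔ D_5 under row/col permutation; |W(D_5)| = 1920.

W_11-reps of the 13 weights in Ā_11 (same 5-coord order as C):

    λ_1+ρ ↦ (0, 3, 3, 3, 0)
    λ_2+ρ ↦ (1, 1, 4, 2, 1)
    λ_3+ρ ↦ (0, 3, 3, 3, 0)
    λ_4+ρ ↦ (1, 2, 0, 1, 0)
    λ_5+ρ ↦ (0, 3, 3, 3, 0)
    λ_6+ρ ↦ (1, 1, 4, 2, 1)
    λ_7+ρ ↦ (1, 1, 4, 2, 1)
    λ_8+ρ ↦ (1, 4, 1, 1, 1)
    λ_9+ρ ↦ (1, 2, 0, 1, 0)
    λ_10+ρ ↦ (1, 4, 1, 1, 1)
    λ_11+ρ ↦ (0, 3, 3, 3, 0)
    λ_12+ρ ↦ (1, 1, 4, 2, 1)
    λ_13+ρ ↦ (0, 3, 3, 3, 0)

These 13 weights hit 4 W_11-dot-orbits; sizes (5, 4, 2, 2):

[[1, 3, 5, 11, 13], [2, 6, 7, 12], [4, 9], [8, 10]]


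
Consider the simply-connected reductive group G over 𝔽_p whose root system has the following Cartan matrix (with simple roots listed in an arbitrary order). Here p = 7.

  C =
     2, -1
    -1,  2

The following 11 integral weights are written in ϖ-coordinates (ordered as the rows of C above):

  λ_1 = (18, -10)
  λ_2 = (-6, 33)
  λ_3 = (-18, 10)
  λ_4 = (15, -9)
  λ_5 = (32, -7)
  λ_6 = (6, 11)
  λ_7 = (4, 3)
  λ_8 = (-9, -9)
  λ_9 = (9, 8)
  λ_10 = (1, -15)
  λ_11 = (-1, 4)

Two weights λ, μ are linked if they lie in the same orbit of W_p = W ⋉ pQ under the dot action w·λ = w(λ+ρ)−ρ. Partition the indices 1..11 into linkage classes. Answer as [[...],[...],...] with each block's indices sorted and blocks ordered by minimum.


Dynkin diagram of C (from the 2 off-diagonal −1 entries): A_2.

W_7-reps of the 11 weights in Ā_7 (same 2-coord order as C):

    1: (3, 2)
    2: (1, 1)
    3: (3, 1)
    4: (1, 1)
    5: (1, 1)
    6: (0, 5)
    7: (3, 2)
    8: (1, 1)
    9: (3, 2)
    10: (0, 5)
    11: (0, 5)

Linkage partition of the 11 weights (4 classes, p=7):

[[1, 7, 9], [2, 4, 5, 8], [3], [6, 10, 11]]


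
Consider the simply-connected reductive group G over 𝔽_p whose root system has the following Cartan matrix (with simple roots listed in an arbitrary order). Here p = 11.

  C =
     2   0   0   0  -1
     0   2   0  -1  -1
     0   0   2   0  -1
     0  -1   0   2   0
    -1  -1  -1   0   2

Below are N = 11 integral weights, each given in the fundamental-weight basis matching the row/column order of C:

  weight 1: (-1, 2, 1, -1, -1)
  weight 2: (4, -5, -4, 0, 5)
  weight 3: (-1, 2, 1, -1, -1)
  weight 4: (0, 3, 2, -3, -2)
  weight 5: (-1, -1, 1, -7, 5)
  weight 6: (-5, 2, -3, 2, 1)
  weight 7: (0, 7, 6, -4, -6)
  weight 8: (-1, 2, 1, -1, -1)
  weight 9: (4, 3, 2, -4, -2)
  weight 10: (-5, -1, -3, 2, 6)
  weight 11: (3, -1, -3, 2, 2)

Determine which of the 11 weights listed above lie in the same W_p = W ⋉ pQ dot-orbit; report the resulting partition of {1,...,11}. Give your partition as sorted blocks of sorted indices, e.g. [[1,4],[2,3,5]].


Dynkin diagram of C (from the 8 off-diagonal −1 entries): D_5.

Folding the 11 weights λ_j+ρ into Ā_11 (reps in the given 5-coord order):

  λ_1+ρ ↦ (0, 3, 2, 0, 0)
  λ_2+ρ ↦ (4, 0, 2, 3, 1)
  λ_3+ρ ↦ (0, 3, 2, 0, 0)
  λ_4+ρ ↦ (0, 1, 2, 2, 1)
  λ_5+ρ ↦ (0, 3, 2, 0, 0)
  λ_6+ρ ↦ (0, 1, 2, 2, 1)
  λ_7+ρ ↦ (4, 0, 2, 3, 1)
  λ_8+ρ ↦ (0, 3, 2, 0, 0)
  λ_9+ρ ↦ (4, 0, 2, 3, 1)
  λ_10+ρ ↦ (4, 0, 2, 3, 1)
  λ_11+ρ ↦ (4, 0, 2, 3, 1)

Partition of {1..11} into 3 W_11-dot-orbits:

[[1, 3, 5, 8], [2, 7, 9, 10, 11], [4, 6]]


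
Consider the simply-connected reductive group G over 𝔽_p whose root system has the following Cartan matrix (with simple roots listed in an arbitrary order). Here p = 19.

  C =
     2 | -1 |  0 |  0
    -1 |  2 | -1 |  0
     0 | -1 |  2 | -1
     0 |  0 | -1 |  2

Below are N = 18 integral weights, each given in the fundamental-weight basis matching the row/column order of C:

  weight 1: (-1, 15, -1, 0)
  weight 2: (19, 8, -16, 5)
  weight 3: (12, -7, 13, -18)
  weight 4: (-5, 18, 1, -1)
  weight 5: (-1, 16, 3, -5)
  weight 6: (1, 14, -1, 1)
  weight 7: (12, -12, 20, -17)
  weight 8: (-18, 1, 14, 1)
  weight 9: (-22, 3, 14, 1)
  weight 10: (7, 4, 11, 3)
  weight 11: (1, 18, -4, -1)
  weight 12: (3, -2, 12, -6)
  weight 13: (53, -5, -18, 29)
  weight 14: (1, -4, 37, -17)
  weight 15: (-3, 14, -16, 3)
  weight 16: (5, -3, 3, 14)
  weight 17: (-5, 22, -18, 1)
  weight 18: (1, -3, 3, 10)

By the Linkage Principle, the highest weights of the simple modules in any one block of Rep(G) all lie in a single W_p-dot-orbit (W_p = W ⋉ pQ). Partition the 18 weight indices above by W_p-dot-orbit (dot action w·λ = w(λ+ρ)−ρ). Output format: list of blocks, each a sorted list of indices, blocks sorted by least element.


C ↔ A_4 under row/col permutation; |W(A_4)| = 120.

Ā_19 reps of the 18 weights (A_4, coords as presented):

  λ_1 → (0, 16, 0, 1);  λ_2 → (4, 5, 1, 0);  λ_3 → (2, 3, 6, 6);  λ_4 → (2, 15, 0, 2);  λ_5 → (2, 15, 0, 2);  λ_6 → (2, 15, 0, 2);  λ_7 → (2, 3, 6, 6);  λ_8 → (2, 15, 0, 2);  λ_9 → (2, 15, 0, 2);  λ_10 → (2, 3, 6, 6);  λ_11 → (0, 16, 0, 1);  λ_12 → (3, 1, 7, 5);  λ_13 → (2, 3, 6, 6);  λ_14 → (0, 16, 0, 1);  λ_15 → (0, 2, 2, 11);  λ_16 → (0, 2, 2, 11);  λ_17 → (0, 2, 2, 11);  λ_18 → (0, 2, 2, 11)

These 18 weights hit 6 W_19-dot-orbits; sizes (3, 1, 4, 5, 1, 4):

[[1, 11, 14], [2], [3, 7, 10, 13], [4, 5, 6, 8, 9], [12], [15, 16, 17, 18]]


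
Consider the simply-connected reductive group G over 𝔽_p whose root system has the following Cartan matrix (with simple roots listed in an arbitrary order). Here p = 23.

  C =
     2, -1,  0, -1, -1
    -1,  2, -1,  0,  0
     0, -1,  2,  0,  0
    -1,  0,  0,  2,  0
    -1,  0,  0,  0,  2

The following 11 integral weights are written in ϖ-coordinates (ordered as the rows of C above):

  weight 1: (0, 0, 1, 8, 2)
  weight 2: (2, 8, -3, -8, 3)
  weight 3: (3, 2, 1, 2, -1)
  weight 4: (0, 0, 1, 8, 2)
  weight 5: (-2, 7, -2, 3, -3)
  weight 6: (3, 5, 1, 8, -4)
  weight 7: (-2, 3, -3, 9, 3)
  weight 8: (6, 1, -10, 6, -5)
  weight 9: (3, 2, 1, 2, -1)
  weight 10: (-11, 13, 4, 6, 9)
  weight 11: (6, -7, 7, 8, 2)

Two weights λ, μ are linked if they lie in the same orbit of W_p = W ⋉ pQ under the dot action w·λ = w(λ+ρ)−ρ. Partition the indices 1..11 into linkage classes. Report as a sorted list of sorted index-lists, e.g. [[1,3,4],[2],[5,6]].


C ↔ D_5 under row/col permutation; |W(D_5)| = 1920.

W_23-reps of the 11 weights in Ā_23 (same 5-coord order as C):

  λ_1 → (1, 1, 2, 9, 3)
  λ_2 → (4, 3, 2, 3, 0)
  λ_3 → (4, 3, 2, 3, 0)
  λ_4 → (1, 1, 2, 9, 3)
  λ_5 → (2, 4, 1, 1, 1)
  λ_6 → (1, 1, 2, 9, 3)
  λ_7 → (1, 1, 2, 9, 3)
  λ_8 → (4, 3, 2, 3, 0)
  λ_9 → (4, 3, 2, 3, 0)
  λ_10 → (4, 3, 2, 3, 0)
  λ_11 → (1, 1, 2, 9, 3)

These 11 weights hit 3 W_23-dot-orbits; sizes (5, 5, 1):

[[1, 4, 6, 7, 11], [2, 3, 8, 9, 10], [5]]


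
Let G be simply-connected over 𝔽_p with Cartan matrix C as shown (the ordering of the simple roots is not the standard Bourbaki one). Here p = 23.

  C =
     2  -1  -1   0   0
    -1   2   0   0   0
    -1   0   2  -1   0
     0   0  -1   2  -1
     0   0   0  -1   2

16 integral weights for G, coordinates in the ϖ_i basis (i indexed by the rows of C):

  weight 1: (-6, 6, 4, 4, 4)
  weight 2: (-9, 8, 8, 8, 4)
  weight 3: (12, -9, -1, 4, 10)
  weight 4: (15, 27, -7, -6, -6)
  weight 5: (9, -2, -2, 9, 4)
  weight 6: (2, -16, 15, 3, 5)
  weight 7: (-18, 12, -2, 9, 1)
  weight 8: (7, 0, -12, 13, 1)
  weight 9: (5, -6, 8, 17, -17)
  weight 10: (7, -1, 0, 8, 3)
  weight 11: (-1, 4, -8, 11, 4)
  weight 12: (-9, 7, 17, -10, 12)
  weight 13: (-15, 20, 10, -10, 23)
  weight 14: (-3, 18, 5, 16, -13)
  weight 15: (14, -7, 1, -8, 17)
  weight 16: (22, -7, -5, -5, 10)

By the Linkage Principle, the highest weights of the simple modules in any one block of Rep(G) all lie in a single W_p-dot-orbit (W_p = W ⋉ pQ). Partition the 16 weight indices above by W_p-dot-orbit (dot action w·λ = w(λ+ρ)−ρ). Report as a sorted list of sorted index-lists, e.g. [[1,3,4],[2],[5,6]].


Dynkin diagram of C (from the 8 off-diagonal −1 entries): A_5.

W_23-reps of the 16 weights in Ā_23 (same 5-coord order as C):

  λ_1+ρ ↦ (5, 2, 0, 5, 5) · λ_2+ρ ↦ (8, 0, 1, 9, 4) · λ_3+ρ ↦ (5, 2, 0, 5, 5) · λ_4+ρ ↦ (5, 2, 0, 5, 5) · λ_5+ρ ↦ (8, 0, 1, 9, 4) · λ_6+ρ ↦ (9, 3, 4, 4, 0) · λ_7+ρ ↦ (4, 1, 5, 2, 6) · λ_8+ρ ↦ (1, 2, 8, 3, 2) · λ_9+ρ ↦ (4, 1, 5, 2, 6) · λ_10+ρ ↦ (8, 0, 1, 9, 4) · λ_11+ρ ↦ (5, 2, 0, 5, 5) · λ_12+ρ ↦ (8, 0, 1, 9, 4) · λ_13+ρ ↦ (1, 2, 8, 3, 2) · λ_14+ρ ↦ (2, 0, 4, 0, 5) · λ_15+ρ ↦ (4, 1, 5, 2, 6) · λ_16+ρ ↦ (9, 3, 4, 4, 0)

Linkage partition of the 16 weights (6 classes, p=23):

[[1, 3, 4, 11], [2, 5, 10, 12], [6, 16], [7, 9, 15], [8, 13], [14]]


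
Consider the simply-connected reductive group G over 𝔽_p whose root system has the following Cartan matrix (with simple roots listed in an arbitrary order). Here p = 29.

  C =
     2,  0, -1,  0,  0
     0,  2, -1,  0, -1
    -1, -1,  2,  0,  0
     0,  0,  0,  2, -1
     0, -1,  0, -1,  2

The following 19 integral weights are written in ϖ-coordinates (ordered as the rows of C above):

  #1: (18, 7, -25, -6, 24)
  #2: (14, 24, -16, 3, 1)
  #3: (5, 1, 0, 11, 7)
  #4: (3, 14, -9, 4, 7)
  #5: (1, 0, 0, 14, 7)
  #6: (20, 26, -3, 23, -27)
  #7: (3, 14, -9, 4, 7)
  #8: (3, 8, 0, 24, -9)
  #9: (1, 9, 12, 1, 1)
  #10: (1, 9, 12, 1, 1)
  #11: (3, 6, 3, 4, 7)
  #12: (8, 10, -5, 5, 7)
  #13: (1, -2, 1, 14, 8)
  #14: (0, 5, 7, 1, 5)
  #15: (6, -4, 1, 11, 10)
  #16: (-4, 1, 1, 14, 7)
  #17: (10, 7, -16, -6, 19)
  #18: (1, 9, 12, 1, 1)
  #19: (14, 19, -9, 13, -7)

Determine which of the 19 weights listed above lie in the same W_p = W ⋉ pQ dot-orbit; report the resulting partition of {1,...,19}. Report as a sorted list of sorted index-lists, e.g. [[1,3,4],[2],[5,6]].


C ↔ A_5 under row/col permutation; |W(A_5)| = 720.

Folding the 19 weights λ_j+ρ into Ā_29 (reps in the given 5-coord order):

  λ_1+ρ ↦ (1, 16, 3, 1, 4) · λ_2+ρ ↦ (2, 10, 13, 2, 2) · λ_3+ρ ↦ (6, 2, 1, 12, 8) · λ_4+ρ ↦ (4, 7, 4, 5, 8) · λ_5+ρ ↦ (2, 1, 1, 15, 8) · λ_6+ρ ↦ (2, 1, 1, 15, 8) · λ_7+ρ ↦ (4, 7, 4, 5, 8) · λ_8+ρ ↦ (2, 1, 1, 15, 8) · λ_9+ρ ↦ (2, 10, 13, 2, 2) · λ_10+ρ ↦ (2, 10, 13, 2, 2) · λ_11+ρ ↦ (4, 7, 4, 5, 8) · λ_12+ρ ↦ (4, 7, 4, 5, 8) · λ_13+ρ ↦ (2, 1, 1, 15, 8) · λ_14+ρ ↦ (1, 6, 8, 2, 6) · λ_15+ρ ↦ (6, 2, 1, 12, 8) · λ_16+ρ ↦ (2, 1, 1, 15, 8) · λ_17+ρ ↦ (4, 7, 4, 5, 8) · λ_18+ρ ↦ (2, 10, 13, 2, 2) · λ_19+ρ ↦ (1, 6, 8, 2, 6)

Grouping the 19 weights by Ā_29-representative: 6 linkage classes.

[[1], [2, 9, 10, 18], [3, 15], [4, 7, 11, 12, 17], [5, 6, 8, 13, 16], [14, 19]]
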